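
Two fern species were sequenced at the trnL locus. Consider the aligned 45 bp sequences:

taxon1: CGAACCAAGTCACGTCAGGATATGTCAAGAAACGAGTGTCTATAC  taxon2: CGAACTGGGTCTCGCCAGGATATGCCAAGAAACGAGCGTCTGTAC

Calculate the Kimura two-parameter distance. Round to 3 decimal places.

0.214

Of 45 sites, 7 differences are transitions and 1 are transversions, so P = 7/45 ≈ 0.155556 and Q = 1/45 ≈ 0.022222.
Under the Kimura two-parameter model, d = −½ ln(1 − 2P − Q) − ¼ ln(1 − 2Q).
1 − 2P − Q = 0.666666, giving −½ ln(0.666666) = 0.202733.
1 − 2Q = 0.955556, giving −¼ ln(0.955556) = 0.011365.
d = 0.202733 + 0.011365 = 0.214098.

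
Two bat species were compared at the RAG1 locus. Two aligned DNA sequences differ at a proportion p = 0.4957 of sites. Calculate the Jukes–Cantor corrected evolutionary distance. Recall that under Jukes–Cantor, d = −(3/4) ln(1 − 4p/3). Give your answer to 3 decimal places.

0.811

d = −(3/4) ln(1 − 4p/3) = −0.75 ln(1 − 0.660933) = −0.75 ln(0.339067)
  = −0.75 × (-1.081558) = 0.811169 substitutions/site.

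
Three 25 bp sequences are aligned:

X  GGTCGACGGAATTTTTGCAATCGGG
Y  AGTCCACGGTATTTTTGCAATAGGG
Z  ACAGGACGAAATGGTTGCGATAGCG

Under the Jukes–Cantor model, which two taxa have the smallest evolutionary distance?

X–Y: 4/25 differ, p = 0.160, d = 0.180.
X–Z: 10/25 differ, p = 0.400, d = 0.572.
Y–Z: 10/25 differ, p = 0.400, d = 0.572.
The smallest distance is between X and Y.

X and Y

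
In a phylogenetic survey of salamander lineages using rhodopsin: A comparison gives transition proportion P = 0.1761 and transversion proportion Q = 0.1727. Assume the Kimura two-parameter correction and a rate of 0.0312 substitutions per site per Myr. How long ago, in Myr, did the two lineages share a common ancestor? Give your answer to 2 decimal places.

7.66

Under the Kimura two-parameter model, d = −½ ln(1 − 2P − Q) − ¼ ln(1 − 2Q).
1 − 2P − Q = 0.4751, giving −½ ln(0.4751) = 0.372115.
1 − 2Q = 0.6546, giving −¼ ln(0.6546) = 0.105933.
d = 0.372115 + 0.105933 = 0.478048.
Under a molecular clock d = 2μt, so t = d/(2μ) = 0.478048 / (2 × 0.0312) = 7.66 Myr.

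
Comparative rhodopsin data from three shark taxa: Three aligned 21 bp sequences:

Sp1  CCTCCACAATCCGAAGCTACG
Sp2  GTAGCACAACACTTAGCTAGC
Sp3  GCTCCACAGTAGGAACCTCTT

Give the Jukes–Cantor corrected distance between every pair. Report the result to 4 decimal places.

d(Sp1,Sp2) = 0.7557, d(Sp1,Sp3) = 0.5319, d(Sp2,Sp3) = 1.0763

Sp1–Sp2: 10/21 sites differ → p ≈ 0.47619, d = −0.75 ln(1 − 0.63492) = 0.755729 ≈ 0.7557.
Sp1–Sp3: 8/21 sites differ → p ≈ 0.380952, d = −0.75 ln(1 − 0.507936) = 0.531860 ≈ 0.5319.
Sp2–Sp3: 12/21 sites differ → p ≈ 0.571429, d = −0.75 ln(1 − 0.761905) = 1.076314 ≈ 1.0763.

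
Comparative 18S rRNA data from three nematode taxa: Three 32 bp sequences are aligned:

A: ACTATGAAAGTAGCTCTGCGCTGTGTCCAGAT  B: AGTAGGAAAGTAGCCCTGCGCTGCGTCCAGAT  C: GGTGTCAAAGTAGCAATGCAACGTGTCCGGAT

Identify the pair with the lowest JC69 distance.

A–B: 4/32 differ, p = 0.125, d = 0.137.
A–C: 10/32 differ, p = 0.313, d = 0.404.
B–C: 11/32 differ, p = 0.344, d = 0.460.
The smallest distance is between A and B.

A and B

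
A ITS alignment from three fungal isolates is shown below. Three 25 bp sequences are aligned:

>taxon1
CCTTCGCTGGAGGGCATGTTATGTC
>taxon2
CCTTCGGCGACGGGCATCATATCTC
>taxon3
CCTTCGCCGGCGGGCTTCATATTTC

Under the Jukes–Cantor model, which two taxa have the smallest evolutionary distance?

taxon1–taxon2: 7/25 differ, p = 0.280, d = 0.351.
taxon1–taxon3: 6/25 differ, p = 0.240, d = 0.289.
taxon2–taxon3: 4/25 differ, p = 0.160, d = 0.180.
The smallest distance is between taxon2 and taxon3.

taxon2 and taxon3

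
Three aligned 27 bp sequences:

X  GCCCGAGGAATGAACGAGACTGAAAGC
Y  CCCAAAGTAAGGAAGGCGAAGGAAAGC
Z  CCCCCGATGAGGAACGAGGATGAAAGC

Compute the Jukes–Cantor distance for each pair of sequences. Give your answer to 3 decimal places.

X–Y: 9/27 sites differ → p ≈ 0.333333, d = −0.75 ln(1 − 0.444444) = 0.440839 ≈ 0.441.
X–Z: 9/27 sites differ → p ≈ 0.333333, d = −0.75 ln(1 − 0.444444) = 0.440839 ≈ 0.441.
Y–Z: 9/27 sites differ → p ≈ 0.333333, d = −0.75 ln(1 − 0.444444) = 0.440839 ≈ 0.441.

d(X,Y) = 0.441, d(X,Z) = 0.441, d(Y,Z) = 0.441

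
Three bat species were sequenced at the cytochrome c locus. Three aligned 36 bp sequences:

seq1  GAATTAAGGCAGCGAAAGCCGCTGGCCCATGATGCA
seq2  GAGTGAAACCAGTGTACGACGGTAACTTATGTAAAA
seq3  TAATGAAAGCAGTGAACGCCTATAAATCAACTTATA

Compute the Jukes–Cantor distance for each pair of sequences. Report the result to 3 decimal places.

seq1–seq2: 17/36 sites differ → p ≈ 0.472222, d = −0.75 ln(1 − 0.629629) = 0.744938 ≈ 0.745.
seq1–seq3: 16/36 sites differ → p ≈ 0.444444, d = −0.75 ln(1 − 0.592592) = 0.673455 ≈ 0.673.
seq2–seq3: 13/36 sites differ → p ≈ 0.361111, d = −0.75 ln(1 − 0.481481) = 0.492584 ≈ 0.493.

d(seq1,seq2) = 0.745, d(seq1,seq3) = 0.673, d(seq2,seq3) = 0.493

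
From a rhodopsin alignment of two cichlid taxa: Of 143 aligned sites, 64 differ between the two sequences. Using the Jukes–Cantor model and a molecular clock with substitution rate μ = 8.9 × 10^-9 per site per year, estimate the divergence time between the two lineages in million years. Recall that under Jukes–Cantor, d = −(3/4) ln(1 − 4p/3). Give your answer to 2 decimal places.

p = 64/143 ≈ 0.447552.
d = −(3/4) ln(1 − 4p/3) = −0.75 ln(1 − 0.596736) = −0.75 ln(0.403264)
  = −0.75 × (-0.908164) = 0.681123 substitutions/site.
Under a molecular clock d = 2μt, so t = d/(2μ) = 0.681123 / (2 × 8.9 × 10^-9) = 38.27 million years.

38.27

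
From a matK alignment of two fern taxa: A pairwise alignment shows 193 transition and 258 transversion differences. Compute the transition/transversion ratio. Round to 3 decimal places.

0.748

R = 193/258 = 0.748062… ≈ 0.748 (to 3 d.p.).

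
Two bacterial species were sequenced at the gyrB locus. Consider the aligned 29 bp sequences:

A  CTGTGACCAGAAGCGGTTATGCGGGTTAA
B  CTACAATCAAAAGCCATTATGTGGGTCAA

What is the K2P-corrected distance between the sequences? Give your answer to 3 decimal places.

0.459

Of 29 sites, 8 differences are transitions and 1 are transversions, so P = 8/29 ≈ 0.275862 and Q = 1/29 ≈ 0.034483.
Under the Kimura two-parameter model, d = −½ ln(1 − 2P − Q) − ¼ ln(1 − 2Q).
1 − 2P − Q = 0.413793, giving −½ ln(0.413793) = 0.441195.
1 − 2Q = 0.931034, giving −¼ ln(0.931034) = 0.017865.
d = 0.441195 + 0.017865 = 0.459060.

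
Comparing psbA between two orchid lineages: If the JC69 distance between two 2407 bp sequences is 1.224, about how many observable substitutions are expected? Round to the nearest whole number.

Invert JC69: p = (3/4)(1 − e^(−4d/3)) = 0.75 × (1 − e^(-1.632)) = 0.75 × (1 − 0.195538) = 0.603347.
Expected differing sites = pL ≈ 0.603347 × 2407 = 1452.256229 ≈ 1452.

1452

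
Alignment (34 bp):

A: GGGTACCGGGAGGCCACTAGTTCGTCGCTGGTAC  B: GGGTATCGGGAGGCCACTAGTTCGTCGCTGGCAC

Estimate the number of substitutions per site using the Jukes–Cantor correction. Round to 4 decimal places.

0.0613

The sequences differ at 2 of 34 sites (6, 32), so p = 2/34 ≈ 0.058824.
d = −(3/4) ln(1 − 4p/3) = −0.75 ln(1 − 0.078432) = −0.75 ln(0.921568)
  = −0.75 × (-0.081679) = 0.061259 substitutions/site.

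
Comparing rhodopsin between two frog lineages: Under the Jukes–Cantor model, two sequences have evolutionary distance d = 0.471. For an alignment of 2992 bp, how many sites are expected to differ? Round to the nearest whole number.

1046

Invert JC69: p = (3/4)(1 − e^(−4d/3)) = 0.75 × (1 − e^(-0.628)) = 0.75 × (1 − 0.533658) = 0.349757.
Expected differing sites = pL ≈ 0.349757 × 2992 = 1046.472944 ≈ 1046.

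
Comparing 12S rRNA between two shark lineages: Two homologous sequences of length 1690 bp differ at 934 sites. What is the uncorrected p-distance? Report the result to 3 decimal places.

0.553

p = 934/1690 = 0.552662… ≈ 0.553 (to 3 d.p.).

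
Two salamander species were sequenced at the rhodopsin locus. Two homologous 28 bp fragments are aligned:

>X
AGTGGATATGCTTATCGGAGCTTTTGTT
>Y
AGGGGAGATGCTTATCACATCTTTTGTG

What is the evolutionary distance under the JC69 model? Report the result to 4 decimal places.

The sequences differ at 6 of 28 sites (3, 7, 17, 18, 20, 28), so p = 6/28 ≈ 0.214286.
d = −(3/4) ln(1 − 4p/3) = −0.75 ln(1 − 0.285715) = −0.75 ln(0.714285)
  = −0.75 × (-0.336473) = 0.252355 substitutions/site.

0.2524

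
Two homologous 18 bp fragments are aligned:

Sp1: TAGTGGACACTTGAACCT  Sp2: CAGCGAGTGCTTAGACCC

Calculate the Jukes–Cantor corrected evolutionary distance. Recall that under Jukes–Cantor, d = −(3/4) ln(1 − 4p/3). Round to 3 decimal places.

0.824

The sequences differ at 9 of 18 sites (1, 4, 6, 7, 8, 9, 13, 14, 18), so p = 9/18 = 0.5.
d = −(3/4) ln(1 − 4p/3) = −0.75 ln(1 − 0.666667) = −0.75 ln(0.333333)
  = −0.75 × (-1.098613) = 0.823960 substitutions/site.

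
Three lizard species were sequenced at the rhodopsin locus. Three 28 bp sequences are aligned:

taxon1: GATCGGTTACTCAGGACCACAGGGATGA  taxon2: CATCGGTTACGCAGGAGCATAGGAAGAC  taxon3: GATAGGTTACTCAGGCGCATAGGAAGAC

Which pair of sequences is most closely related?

taxon2 and taxon3

taxon1–taxon2: 8/28 differ, p = 0.286, d = 0.360.
taxon1–taxon3: 8/28 differ, p = 0.286, d = 0.360.
taxon2–taxon3: 4/28 differ, p = 0.143, d = 0.158.
The smallest distance is between taxon2 and taxon3.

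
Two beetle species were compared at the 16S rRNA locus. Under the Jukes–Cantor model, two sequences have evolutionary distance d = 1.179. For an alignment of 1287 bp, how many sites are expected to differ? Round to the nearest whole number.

765

Invert JC69: p = (3/4)(1 − e^(−4d/3)) = 0.75 × (1 − e^(-1.572)) = 0.75 × (1 − 0.207630) = 0.594278.
Expected differing sites = pL ≈ 0.594278 × 1287 = 764.835786 ≈ 765.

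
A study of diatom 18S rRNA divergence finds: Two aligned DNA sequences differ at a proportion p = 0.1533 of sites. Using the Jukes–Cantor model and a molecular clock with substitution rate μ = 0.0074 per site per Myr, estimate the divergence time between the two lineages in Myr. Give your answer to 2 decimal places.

d = −(3/4) ln(1 − 4p/3) = −0.75 ln(1 − 0.2044) = −0.75 ln(0.7956)
  = −0.75 × (-0.228659) = 0.171494 substitutions/site.
Under a molecular clock d = 2μt, so t = d/(2μ) = 0.171494 / (2 × 0.0074) = 11.59 Myr.

11.59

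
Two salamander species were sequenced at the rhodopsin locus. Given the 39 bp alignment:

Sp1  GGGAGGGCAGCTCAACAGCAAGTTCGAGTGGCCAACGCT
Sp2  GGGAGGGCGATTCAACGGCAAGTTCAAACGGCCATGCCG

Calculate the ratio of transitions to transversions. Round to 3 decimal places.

Transitions are A↔G and C↔T; transversions are all other mismatches.
Transitions: 7. Transversions: 4.
R = 7/4 = 1.750.

1.750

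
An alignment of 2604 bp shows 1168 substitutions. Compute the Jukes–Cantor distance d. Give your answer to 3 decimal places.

p = 1168/2604 ≈ 0.448541.
d = −(3/4) ln(1 − 4p/3) = −0.75 ln(1 − 0.598055) = −0.75 ln(0.401945)
  = −0.75 × (-0.911440) = 0.683580 substitutions/site.

0.684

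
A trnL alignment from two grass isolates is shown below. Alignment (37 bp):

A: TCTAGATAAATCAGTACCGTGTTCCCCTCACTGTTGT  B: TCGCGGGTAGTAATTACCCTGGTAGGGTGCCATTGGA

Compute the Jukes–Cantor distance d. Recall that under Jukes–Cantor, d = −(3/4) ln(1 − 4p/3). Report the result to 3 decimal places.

The sequences differ at 20 of 37 sites, so p = 20/37 ≈ 0.540541.
d = −(3/4) ln(1 − 4p/3) = −0.75 ln(1 − 0.720721) = −0.75 ln(0.279279)
  = −0.75 × (-1.275544) = 0.956658 substitutions/site.

0.957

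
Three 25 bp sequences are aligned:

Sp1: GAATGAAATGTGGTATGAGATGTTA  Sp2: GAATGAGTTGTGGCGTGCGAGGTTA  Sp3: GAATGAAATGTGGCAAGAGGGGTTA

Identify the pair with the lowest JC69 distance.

Sp1 and Sp3

Sp1–Sp2: 6/25 differ, p = 0.240, d = 0.289.
Sp1–Sp3: 4/25 differ, p = 0.160, d = 0.180.
Sp2–Sp3: 6/25 differ, p = 0.240, d = 0.289.
The smallest distance is between Sp1 and Sp3.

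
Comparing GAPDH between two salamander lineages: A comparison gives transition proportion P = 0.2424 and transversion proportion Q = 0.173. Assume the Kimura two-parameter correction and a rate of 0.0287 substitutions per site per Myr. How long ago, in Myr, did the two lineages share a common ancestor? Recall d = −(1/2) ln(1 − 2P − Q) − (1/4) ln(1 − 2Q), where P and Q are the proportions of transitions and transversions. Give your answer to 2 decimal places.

Under the Kimura two-parameter model, d = −½ ln(1 − 2P − Q) − ¼ ln(1 − 2Q).
1 − 2P − Q = 0.3422, giving −½ ln(0.3422) = 0.536180.
1 − 2Q = 0.654, giving −¼ ln(0.654) = 0.106162.
d = 0.536180 + 0.106162 = 0.642342.
Under a molecular clock d = 2μt, so t = d/(2μ) = 0.642342 / (2 × 0.0287) = 11.19 Myr.

11.19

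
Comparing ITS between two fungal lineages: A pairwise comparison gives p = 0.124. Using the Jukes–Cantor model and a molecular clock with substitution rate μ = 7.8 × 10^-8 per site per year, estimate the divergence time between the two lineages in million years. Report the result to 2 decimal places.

0.87

d = −(3/4) ln(1 − 4p/3) = −0.75 ln(1 − 0.165333) = −0.75 ln(0.834667)
  = −0.75 × (-0.180722) = 0.135542 substitutions/site.
Under a molecular clock d = 2μt, so t = d/(2μ) = 0.135542 / (2 × 7.8 × 10^-8) = 0.87 million years.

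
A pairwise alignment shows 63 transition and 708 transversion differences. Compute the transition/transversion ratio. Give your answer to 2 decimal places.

0.09

R = 63/708 = 0.088983… ≈ 0.09 (to 2 d.p.).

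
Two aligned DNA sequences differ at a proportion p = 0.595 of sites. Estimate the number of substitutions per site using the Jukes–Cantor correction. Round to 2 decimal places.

1.18

d = −(3/4) ln(1 − 4p/3) = −0.75 ln(1 − 0.793333) = −0.75 ln(0.206667)
  = −0.75 × (-1.576646) = 1.182485 substitutions/site.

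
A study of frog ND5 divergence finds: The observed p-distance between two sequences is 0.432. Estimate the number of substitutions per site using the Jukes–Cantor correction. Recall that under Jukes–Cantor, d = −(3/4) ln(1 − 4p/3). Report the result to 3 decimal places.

d = −(3/4) ln(1 − 4p/3) = −0.75 ln(1 − 0.576) = −0.75 ln(0.424)
  = −0.75 × (-0.858022) = 0.643517 substitutions/site.

0.644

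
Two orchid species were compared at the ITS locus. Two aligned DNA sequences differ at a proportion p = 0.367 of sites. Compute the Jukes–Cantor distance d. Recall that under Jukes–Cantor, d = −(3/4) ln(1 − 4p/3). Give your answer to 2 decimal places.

0.50

d = −(3/4) ln(1 − 4p/3) = −0.75 ln(1 − 0.489333) = −0.75 ln(0.510667)
  = −0.75 × (-0.672038) = 0.504029 substitutions/site.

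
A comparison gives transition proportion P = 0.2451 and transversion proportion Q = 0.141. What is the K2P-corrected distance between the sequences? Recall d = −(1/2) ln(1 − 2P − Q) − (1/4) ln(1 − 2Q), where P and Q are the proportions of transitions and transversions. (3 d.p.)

Under the Kimura two-parameter model, d = −½ ln(1 − 2P − Q) − ¼ ln(1 − 2Q).
1 − 2P − Q = 0.3688, giving −½ ln(0.3688) = 0.498750.
1 − 2Q = 0.718, giving −¼ ln(0.718) = 0.082821.
d = 0.498750 + 0.082821 = 0.581571.

0.582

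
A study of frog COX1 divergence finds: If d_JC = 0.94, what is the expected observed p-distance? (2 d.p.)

0.54

p = (3/4)(1 − e^(−4d/3)) = 0.75 × (1 − e^(-1.253333)) = 0.75 × (1 − 0.285551) = 0.535837.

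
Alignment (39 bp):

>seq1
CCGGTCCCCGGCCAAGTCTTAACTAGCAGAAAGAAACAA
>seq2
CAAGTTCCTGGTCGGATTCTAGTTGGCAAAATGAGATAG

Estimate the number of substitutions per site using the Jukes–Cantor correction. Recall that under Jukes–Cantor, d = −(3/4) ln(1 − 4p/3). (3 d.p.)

The sequences differ at 18 of 39 sites, so p = 18/39 ≈ 0.461538.
d = −(3/4) ln(1 − 4p/3) = −0.75 ln(1 − 0.615384) = −0.75 ln(0.384616)
  = −0.75 × (-0.955510) = 0.716633 substitutions/site.

0.717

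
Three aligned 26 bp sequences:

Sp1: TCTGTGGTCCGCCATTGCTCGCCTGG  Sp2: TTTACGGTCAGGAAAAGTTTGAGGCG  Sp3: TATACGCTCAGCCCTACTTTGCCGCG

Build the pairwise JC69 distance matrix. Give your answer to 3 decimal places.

d(Sp1,Sp2) = 0.949, d(Sp1,Sp3) = 0.717, d(Sp2,Sp3) = 0.464

Sp1–Sp2: 14/26 sites differ → p ≈ 0.538462, d = −0.75 ln(1 − 0.717949) = 0.949251 ≈ 0.949.
Sp1–Sp3: 12/26 sites differ → p ≈ 0.461538, d = −0.75 ln(1 − 0.615384) = 0.716632 ≈ 0.717.
Sp2–Sp3: 9/26 sites differ → p ≈ 0.346154, d = −0.75 ln(1 − 0.461539) = 0.464280 ≈ 0.464.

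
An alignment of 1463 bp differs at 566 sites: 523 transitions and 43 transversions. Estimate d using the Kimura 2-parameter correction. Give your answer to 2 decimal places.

0.70

P = 523/1463 ≈ 0.357485 and Q = 43/1463 ≈ 0.029392.
Under the Kimura two-parameter model, d = −½ ln(1 − 2P − Q) − ¼ ln(1 − 2Q).
1 − 2P − Q = 0.255638, giving −½ ln(0.255638) = 0.681996.
1 − 2Q = 0.941216, giving −¼ ln(0.941216) = 0.015146.
d = 0.681996 + 0.015146 = 0.697142.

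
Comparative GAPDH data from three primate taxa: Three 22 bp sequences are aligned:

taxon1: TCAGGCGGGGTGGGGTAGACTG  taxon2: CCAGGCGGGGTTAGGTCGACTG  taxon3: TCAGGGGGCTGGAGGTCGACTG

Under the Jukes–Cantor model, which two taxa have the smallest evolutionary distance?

taxon1–taxon2: 4/22 differ, p = 0.182, d = 0.208.
taxon1–taxon3: 6/22 differ, p = 0.273, d = 0.339.
taxon2–taxon3: 6/22 differ, p = 0.273, d = 0.339.
The smallest distance is between taxon1 and taxon2.

taxon1 and taxon2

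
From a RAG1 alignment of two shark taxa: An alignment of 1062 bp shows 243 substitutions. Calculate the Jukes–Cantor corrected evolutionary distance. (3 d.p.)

p = 243/1062 ≈ 0.228814.
d = −(3/4) ln(1 − 4p/3) = −0.75 ln(1 − 0.305085) = −0.75 ln(0.694915)
  = −0.75 × (-0.363966) = 0.272975 substitutions/site.

0.273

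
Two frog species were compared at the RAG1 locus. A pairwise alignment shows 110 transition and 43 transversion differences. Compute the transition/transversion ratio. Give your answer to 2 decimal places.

2.56

R = 110/43 = 2.558139… ≈ 2.56 (to 2 d.p.).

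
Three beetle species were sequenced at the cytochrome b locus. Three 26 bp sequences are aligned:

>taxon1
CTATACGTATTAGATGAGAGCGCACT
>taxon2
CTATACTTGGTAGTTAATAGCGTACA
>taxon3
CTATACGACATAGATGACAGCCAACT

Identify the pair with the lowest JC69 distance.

taxon1–taxon2: 8/26 differ, p = 0.308, d = 0.396.
taxon1–taxon3: 6/26 differ, p = 0.231, d = 0.276.
taxon2–taxon3: 10/26 differ, p = 0.385, d = 0.539.
The smallest distance is between taxon1 and taxon3.

taxon1 and taxon3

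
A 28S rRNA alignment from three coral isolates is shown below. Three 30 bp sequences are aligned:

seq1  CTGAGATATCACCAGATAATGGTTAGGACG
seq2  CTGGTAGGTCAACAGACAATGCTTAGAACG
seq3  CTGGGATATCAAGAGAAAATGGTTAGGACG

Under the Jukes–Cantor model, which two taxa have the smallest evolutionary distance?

seq1 and seq3

seq1–seq2: 8/30 differ, p = 0.267, d = 0.330.
seq1–seq3: 4/30 differ, p = 0.133, d = 0.147.
seq2–seq3: 7/30 differ, p = 0.233, d = 0.280.
The smallest distance is between seq1 and seq3.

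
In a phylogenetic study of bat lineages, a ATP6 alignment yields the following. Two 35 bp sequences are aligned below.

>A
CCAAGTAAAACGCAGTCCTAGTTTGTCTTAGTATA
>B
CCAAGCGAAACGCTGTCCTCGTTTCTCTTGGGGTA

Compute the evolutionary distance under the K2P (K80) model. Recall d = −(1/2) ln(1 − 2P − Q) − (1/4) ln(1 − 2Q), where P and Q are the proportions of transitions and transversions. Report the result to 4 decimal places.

Of 35 sites, 4 differences are transitions and 4 are transversions, so P = 4/35 ≈ 0.114286 and Q = 4/35 ≈ 0.114286.
Under the Kimura two-parameter model, d = −½ ln(1 − 2P − Q) − ¼ ln(1 − 2Q).
1 − 2P − Q = 0.657142, giving −½ ln(0.657142) = 0.209928.
1 − 2Q = 0.771428, giving −¼ ln(0.771428) = 0.064878.
d = 0.209928 + 0.064878 = 0.274806.

0.2748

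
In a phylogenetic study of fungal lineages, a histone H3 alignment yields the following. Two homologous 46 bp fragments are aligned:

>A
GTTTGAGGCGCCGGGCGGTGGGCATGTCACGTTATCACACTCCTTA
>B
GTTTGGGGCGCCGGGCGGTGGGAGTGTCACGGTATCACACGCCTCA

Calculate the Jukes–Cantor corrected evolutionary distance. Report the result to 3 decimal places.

The sequences differ at 6 of 46 sites (6, 23, 24, 32, 41, 45), so p = 6/46 ≈ 0.130435.
d = −(3/4) ln(1 − 4p/3) = −0.75 ln(1 − 0.173913) = −0.75 ln(0.826087)
  = −0.75 × (-0.191055) = 0.143291 substitutions/site.

0.143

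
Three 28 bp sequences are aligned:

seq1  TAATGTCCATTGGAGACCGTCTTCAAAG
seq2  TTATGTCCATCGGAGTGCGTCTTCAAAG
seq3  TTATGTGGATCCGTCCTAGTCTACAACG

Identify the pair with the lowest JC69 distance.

seq1 and seq2

seq1–seq2: 4/28 differ, p = 0.143, d = 0.158.
seq1–seq3: 12/28 differ, p = 0.429, d = 0.635.
seq2–seq3: 10/28 differ, p = 0.357, d = 0.485.
The smallest distance is between seq1 and seq2.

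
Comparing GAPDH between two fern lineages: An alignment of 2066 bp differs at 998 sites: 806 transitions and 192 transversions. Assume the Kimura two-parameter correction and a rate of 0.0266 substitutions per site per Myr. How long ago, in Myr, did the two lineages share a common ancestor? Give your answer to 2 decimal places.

P = 806/2066 ≈ 0.390126 and Q = 192/2066 ≈ 0.092933.
Under the Kimura two-parameter model, d = −½ ln(1 − 2P − Q) − ¼ ln(1 − 2Q).
1 − 2P − Q = 0.126815, giving −½ ln(0.126815) = 1.032513.
1 − 2Q = 0.814134, giving −¼ ln(0.814134) = 0.051408.
d = 1.032513 + 0.051408 = 1.083921.
Under a molecular clock d = 2μt, so t = d/(2μ) = 1.083921 / (2 × 0.0266) = 20.37 Myr.

20.37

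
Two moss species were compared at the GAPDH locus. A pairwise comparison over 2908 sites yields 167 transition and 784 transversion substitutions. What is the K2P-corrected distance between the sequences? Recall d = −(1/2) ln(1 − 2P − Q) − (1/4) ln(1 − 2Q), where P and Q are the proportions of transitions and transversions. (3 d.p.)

0.436

P = 167/2908 ≈ 0.057428 and Q = 784/2908 ≈ 0.269601.
Under the Kimura two-parameter model, d = −½ ln(1 − 2P − Q) − ¼ ln(1 − 2Q).
1 − 2P − Q = 0.615543, giving −½ ln(0.615543) = 0.242625.
1 − 2Q = 0.460798, giving −¼ ln(0.460798) = 0.193699.
d = 0.242625 + 0.193699 = 0.436324.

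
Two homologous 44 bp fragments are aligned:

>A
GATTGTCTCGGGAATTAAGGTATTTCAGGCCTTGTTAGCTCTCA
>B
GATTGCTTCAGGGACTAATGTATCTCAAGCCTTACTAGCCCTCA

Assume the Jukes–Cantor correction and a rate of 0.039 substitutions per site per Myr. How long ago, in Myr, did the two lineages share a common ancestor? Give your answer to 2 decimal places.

The sequences differ at 11 of 44 sites, so p = 11/44 = 0.25.
d = −(3/4) ln(1 − 4p/3) = −0.75 ln(1 − 0.333333) = −0.75 ln(0.666667)
  = −0.75 × (-0.405465) = 0.304099 substitutions/site.
Under a molecular clock d = 2μt, so t = d/(2μ) = 0.304099 / (2 × 0.039) = 3.90 Myr.

3.90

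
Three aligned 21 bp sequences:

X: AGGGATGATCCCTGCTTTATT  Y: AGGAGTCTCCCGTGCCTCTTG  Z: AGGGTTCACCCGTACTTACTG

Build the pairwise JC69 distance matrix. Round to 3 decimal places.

d(X,Y) = 0.756, d(X,Z) = 0.532, d(Y,Z) = 0.441

X–Y: 10/21 sites differ → p ≈ 0.47619, d = −0.75 ln(1 − 0.63492) = 0.755729 ≈ 0.756.
X–Z: 8/21 sites differ → p ≈ 0.380952, d = −0.75 ln(1 − 0.507936) = 0.531860 ≈ 0.532.
Y–Z: 7/21 sites differ → p ≈ 0.333333, d = −0.75 ln(1 − 0.444444) = 0.440839 ≈ 0.441.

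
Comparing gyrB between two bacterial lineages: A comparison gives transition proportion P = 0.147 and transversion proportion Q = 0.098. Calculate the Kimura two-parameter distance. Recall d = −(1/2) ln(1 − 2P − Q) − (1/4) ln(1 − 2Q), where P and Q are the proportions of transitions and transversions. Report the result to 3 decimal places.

0.303

Under the Kimura two-parameter model, d = −½ ln(1 − 2P − Q) − ¼ ln(1 − 2Q).
1 − 2P − Q = 0.608, giving −½ ln(0.608) = 0.248790.
1 − 2Q = 0.804, giving −¼ ln(0.804) = 0.054539.
d = 0.248790 + 0.054539 = 0.303329.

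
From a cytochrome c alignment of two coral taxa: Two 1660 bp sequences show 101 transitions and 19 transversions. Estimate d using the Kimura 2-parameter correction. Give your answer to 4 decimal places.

0.0772

P = 101/1660 ≈ 0.060843 and Q = 19/1660 ≈ 0.011446.
Under the Kimura two-parameter model, d = −½ ln(1 − 2P − Q) − ¼ ln(1 − 2Q).
1 − 2P − Q = 0.866868, giving −½ ln(0.866868) = 0.071434.
1 − 2Q = 0.977108, giving −¼ ln(0.977108) = 0.005790.
d = 0.071434 + 0.005790 = 0.077224.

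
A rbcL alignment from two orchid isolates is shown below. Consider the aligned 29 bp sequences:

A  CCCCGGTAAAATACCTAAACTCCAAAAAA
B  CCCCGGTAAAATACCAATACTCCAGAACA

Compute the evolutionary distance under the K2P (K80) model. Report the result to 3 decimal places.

Of 29 sites, 1 differences are transitions and 3 are transversions, so P = 1/29 ≈ 0.034483 and Q = 3/29 ≈ 0.103448.
Under the Kimura two-parameter model, d = −½ ln(1 − 2P − Q) − ¼ ln(1 − 2Q).
1 − 2P − Q = 0.827586, giving −½ ln(0.827586) = 0.094621.
1 − 2Q = 0.793104, giving −¼ ln(0.793104) = 0.057950.
d = 0.094621 + 0.057950 = 0.152571.

0.153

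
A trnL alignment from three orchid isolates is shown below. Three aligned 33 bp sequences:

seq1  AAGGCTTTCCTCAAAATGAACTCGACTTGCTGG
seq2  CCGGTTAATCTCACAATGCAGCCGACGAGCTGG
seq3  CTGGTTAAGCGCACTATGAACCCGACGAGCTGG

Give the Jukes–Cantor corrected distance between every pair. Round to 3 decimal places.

seq1–seq2: 12/33 sites differ → p ≈ 0.363636, d = −0.75 ln(1 − 0.484848) = 0.497470 ≈ 0.497.
seq1–seq3: 12/33 sites differ → p ≈ 0.363636, d = −0.75 ln(1 − 0.484848) = 0.497470 ≈ 0.497.
seq2–seq3: 6/33 sites differ → p ≈ 0.181818, d = −0.75 ln(1 − 0.242424) = 0.208224 ≈ 0.208.

d(seq1,seq2) = 0.497, d(seq1,seq3) = 0.497, d(seq2,seq3) = 0.208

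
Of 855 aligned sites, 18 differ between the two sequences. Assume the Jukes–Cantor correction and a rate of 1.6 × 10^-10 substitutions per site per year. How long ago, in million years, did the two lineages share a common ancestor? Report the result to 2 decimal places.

p = 18/855 ≈ 0.021053.
d = −(3/4) ln(1 − 4p/3) = −0.75 ln(1 − 0.028071) = −0.75 ln(0.971929)
  = −0.75 × (-0.028473) = 0.021355 substitutions/site.
Under a molecular clock d = 2μt, so t = d/(2μ) = 0.021355 / (2 × 1.6 × 10^-10) = 66.73 million years.

66.73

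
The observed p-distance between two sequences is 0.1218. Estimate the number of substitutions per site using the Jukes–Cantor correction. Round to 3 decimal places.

d = −(3/4) ln(1 − 4p/3) = −0.75 ln(1 − 0.1624) = −0.75 ln(0.8376)
  = −0.75 × (-0.177215) = 0.132911 substitutions/site.

0.133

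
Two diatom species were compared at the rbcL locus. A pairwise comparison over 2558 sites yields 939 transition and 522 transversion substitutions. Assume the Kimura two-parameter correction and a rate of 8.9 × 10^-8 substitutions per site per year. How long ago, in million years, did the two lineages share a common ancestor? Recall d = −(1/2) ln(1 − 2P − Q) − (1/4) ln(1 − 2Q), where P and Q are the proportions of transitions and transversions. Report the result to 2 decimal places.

8.56

P = 939/2558 ≈ 0.367084 and Q = 522/2558 ≈ 0.204066.
Under the Kimura two-parameter model, d = −½ ln(1 − 2P − Q) − ¼ ln(1 − 2Q).
1 − 2P − Q = 0.061766, giving −½ ln(0.061766) = 1.392201.
1 − 2Q = 0.591868, giving −¼ ln(0.591868) = 0.131118.
d = 1.392201 + 0.131118 = 1.523319.
Under a molecular clock d = 2μt, so t = d/(2μ) = 1.523319 / (2 × 8.9 × 10^-8) = 8.56 million years.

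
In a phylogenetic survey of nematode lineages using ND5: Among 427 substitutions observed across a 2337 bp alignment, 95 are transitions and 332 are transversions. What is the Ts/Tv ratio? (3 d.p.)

0.286

R = 95/332 = 0.286144… ≈ 0.286 (to 3 d.p.).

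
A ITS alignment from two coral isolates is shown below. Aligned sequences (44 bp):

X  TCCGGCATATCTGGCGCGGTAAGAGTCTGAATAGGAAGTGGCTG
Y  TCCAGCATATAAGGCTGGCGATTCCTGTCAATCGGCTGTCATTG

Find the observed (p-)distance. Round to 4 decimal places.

The sequences differ at 19 of 44 positions.
p = 19/44 = 0.431818… ≈ 0.4318 (to 4 d.p.).

0.4318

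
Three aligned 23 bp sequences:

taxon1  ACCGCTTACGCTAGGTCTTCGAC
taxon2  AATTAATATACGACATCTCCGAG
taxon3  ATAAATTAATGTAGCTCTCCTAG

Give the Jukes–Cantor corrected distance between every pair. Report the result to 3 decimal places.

d(taxon1,taxon2) = 0.892, d(taxon1,taxon3) = 0.761, d(taxon2,taxon3) = 0.761

taxon1–taxon2: 12/23 sites differ → p ≈ 0.521739, d = −0.75 ln(1 − 0.695652) = 0.892188 ≈ 0.892.
taxon1–taxon3: 11/23 sites differ → p ≈ 0.478261, d = −0.75 ln(1 − 0.637681) = 0.761423 ≈ 0.761.
taxon2–taxon3: 11/23 sites differ → p ≈ 0.478261, d = −0.75 ln(1 − 0.637681) = 0.761423 ≈ 0.761.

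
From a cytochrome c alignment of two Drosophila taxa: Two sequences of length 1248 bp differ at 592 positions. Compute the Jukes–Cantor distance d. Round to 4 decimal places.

0.7507

p = 592/1248 ≈ 0.474359.
d = −(3/4) ln(1 − 4p/3) = −0.75 ln(1 − 0.632479) = −0.75 ln(0.367521)
  = −0.75 × (-1.000975) = 0.750731 substitutions/site.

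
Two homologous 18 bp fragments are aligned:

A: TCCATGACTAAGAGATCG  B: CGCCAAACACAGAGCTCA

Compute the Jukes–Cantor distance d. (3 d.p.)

0.824

The sequences differ at 9 of 18 sites (1, 2, 4, 5, 6, 9, 10, 15, 18), so p = 9/18 = 0.5.
d = −(3/4) ln(1 − 4p/3) = −0.75 ln(1 − 0.666667) = −0.75 ln(0.333333)
  = −0.75 × (-1.098613) = 0.823960 substitutions/site.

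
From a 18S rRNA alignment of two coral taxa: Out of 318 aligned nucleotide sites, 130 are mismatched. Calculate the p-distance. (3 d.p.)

p = 130/318 = 0.408805… ≈ 0.409 (to 3 d.p.).

0.409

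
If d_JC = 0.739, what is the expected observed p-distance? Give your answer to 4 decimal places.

p = (3/4)(1 − e^(−4d/3)) = 0.75 × (1 − e^(-0.985333)) = 0.75 × (1 − 0.373315) = 0.470014.

0.4700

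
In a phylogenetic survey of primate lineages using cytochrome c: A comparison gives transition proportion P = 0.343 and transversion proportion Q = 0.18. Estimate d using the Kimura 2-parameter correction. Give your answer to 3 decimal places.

1.117

Under the Kimura two-parameter model, d = −½ ln(1 − 2P − Q) − ¼ ln(1 − 2Q).
1 − 2P − Q = 0.134, giving −½ ln(0.134) = 1.004958.
1 − 2Q = 0.64, giving −¼ ln(0.64) = 0.111572.
d = 1.004958 + 0.111572 = 1.116530.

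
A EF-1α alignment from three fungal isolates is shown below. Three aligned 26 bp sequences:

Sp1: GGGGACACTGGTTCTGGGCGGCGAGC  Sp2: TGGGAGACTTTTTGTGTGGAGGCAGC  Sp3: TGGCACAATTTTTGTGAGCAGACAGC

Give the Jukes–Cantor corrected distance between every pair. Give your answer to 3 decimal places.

d(Sp1,Sp2) = 0.539, d(Sp1,Sp3) = 0.539, d(Sp2,Sp3) = 0.276

Sp1–Sp2: 10/26 sites differ → p ≈ 0.384615, d = −0.75 ln(1 − 0.51282) = 0.539341 ≈ 0.539.
Sp1–Sp3: 10/26 sites differ → p ≈ 0.384615, d = −0.75 ln(1 − 0.51282) = 0.539341 ≈ 0.539.
Sp2–Sp3: 6/26 sites differ → p ≈ 0.230769, d = −0.75 ln(1 − 0.307692) = 0.275793 ≈ 0.276.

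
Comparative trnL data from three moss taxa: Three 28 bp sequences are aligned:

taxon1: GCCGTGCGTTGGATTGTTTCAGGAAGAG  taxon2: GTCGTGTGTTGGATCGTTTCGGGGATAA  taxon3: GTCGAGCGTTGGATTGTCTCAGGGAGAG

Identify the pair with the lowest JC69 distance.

taxon1 and taxon3

taxon1–taxon2: 7/28 differ, p = 0.250, d = 0.304.
taxon1–taxon3: 4/28 differ, p = 0.143, d = 0.158.
taxon2–taxon3: 7/28 differ, p = 0.250, d = 0.304.
The smallest distance is between taxon1 and taxon3.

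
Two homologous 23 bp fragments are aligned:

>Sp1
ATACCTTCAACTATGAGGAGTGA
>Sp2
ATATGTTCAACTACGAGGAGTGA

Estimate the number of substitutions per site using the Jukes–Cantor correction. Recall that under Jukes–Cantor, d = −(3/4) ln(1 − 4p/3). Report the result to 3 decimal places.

The sequences differ at 3 of 23 sites (4, 5, 14), so p = 3/23 ≈ 0.130435.
d = −(3/4) ln(1 − 4p/3) = −0.75 ln(1 − 0.173913) = −0.75 ln(0.826087)
  = −0.75 × (-0.191055) = 0.143291 substitutions/site.

0.143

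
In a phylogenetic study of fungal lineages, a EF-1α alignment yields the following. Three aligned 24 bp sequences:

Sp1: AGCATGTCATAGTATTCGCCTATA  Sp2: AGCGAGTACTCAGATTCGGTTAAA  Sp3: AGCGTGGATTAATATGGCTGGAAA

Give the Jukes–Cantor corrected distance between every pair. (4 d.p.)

Sp1–Sp2: 10/24 sites differ → p ≈ 0.416667, d = −0.75 ln(1 − 0.555556) = 0.608198 ≈ 0.6082.
Sp1–Sp3: 12/24 sites differ → p = 0.5, d = −0.75 ln(1 − 0.666667) = 0.823960 ≈ 0.8240.
Sp2–Sp3: 11/24 sites differ → p ≈ 0.458333, d = −0.75 ln(1 − 0.611111) = 0.708346 ≈ 0.7083.

d(Sp1,Sp2) = 0.6082, d(Sp1,Sp3) = 0.8240, d(Sp2,Sp3) = 0.7083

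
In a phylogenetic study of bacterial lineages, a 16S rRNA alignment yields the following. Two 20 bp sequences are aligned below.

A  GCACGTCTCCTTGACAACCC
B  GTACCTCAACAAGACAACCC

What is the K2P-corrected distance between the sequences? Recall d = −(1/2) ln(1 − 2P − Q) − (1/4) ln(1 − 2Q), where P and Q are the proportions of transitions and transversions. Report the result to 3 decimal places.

0.389

Of 20 sites, 1 differences are transitions and 5 are transversions, so P = 1/20 = 0.05 and Q = 5/20 = 0.25.
Under the Kimura two-parameter model, d = −½ ln(1 − 2P − Q) − ¼ ln(1 − 2Q).
1 − 2P − Q = 0.65, giving −½ ln(0.65) = 0.215391.
1 − 2Q = 0.5, giving −¼ ln(0.5) = 0.173287.
d = 0.215391 + 0.173287 = 0.388678.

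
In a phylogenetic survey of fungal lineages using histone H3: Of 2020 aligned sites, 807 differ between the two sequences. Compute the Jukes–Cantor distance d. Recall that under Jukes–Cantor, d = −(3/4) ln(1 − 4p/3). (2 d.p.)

p = 807/2020 ≈ 0.399505.
d = −(3/4) ln(1 − 4p/3) = −0.75 ln(1 − 0.532673) = −0.75 ln(0.467327)
  = −0.75 × (-0.760726) = 0.570545 substitutions/site.

0.57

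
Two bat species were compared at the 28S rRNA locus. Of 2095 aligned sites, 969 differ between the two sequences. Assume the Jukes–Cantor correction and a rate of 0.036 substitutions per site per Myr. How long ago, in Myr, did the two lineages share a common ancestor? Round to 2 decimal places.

9.99

p = 969/2095 ≈ 0.46253.
d = −(3/4) ln(1 − 4p/3) = −0.75 ln(1 − 0.616707) = −0.75 ln(0.383293)
  = −0.75 × (-0.958956) = 0.719217 substitutions/site.
Under a molecular clock d = 2μt, so t = d/(2μ) = 0.719217 / (2 × 0.036) = 9.99 Myr.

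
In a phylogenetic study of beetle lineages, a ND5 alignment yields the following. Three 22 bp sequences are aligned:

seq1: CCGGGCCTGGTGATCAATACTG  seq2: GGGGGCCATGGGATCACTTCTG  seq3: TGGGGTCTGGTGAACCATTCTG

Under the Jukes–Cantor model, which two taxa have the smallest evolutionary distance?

seq1–seq2: 7/22 differ, p = 0.318, d = 0.414.
seq1–seq3: 6/22 differ, p = 0.273, d = 0.339.
seq2–seq3: 8/22 differ, p = 0.364, d = 0.497.
The smallest distance is between seq1 and seq3.

seq1 and seq3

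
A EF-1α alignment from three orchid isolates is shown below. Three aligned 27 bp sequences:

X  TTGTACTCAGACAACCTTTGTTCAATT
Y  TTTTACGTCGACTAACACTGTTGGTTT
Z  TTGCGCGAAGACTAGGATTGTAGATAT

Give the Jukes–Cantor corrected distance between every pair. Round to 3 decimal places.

X–Y: 11/27 sites differ → p ≈ 0.407407, d = −0.75 ln(1 − 0.543209) = 0.587647 ≈ 0.588.
X–Z: 12/27 sites differ → p ≈ 0.444444, d = −0.75 ln(1 − 0.592592) = 0.673455 ≈ 0.673.
Y–Z: 11/27 sites differ → p ≈ 0.407407, d = −0.75 ln(1 − 0.543209) = 0.587647 ≈ 0.588.

d(X,Y) = 0.588, d(X,Z) = 0.673, d(Y,Z) = 0.588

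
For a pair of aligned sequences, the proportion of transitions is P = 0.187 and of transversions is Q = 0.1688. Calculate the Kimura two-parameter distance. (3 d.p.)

0.494

Under the Kimura two-parameter model, d = −½ ln(1 − 2P − Q) − ¼ ln(1 − 2Q).
1 − 2P − Q = 0.4572, giving −½ ln(0.4572) = 0.391317.
1 − 2Q = 0.6624, giving −¼ ln(0.6624) = 0.102971.
d = 0.391317 + 0.102971 = 0.494288.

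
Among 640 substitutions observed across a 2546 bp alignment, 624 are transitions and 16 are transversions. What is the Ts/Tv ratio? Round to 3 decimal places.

R = 624/16 = 39.000.

39.000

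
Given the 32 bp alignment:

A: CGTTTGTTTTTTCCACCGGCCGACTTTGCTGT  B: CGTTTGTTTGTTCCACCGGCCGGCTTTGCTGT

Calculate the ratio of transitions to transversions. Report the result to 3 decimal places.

Transitions are A↔G and C↔T; transversions are all other mismatches.
Transitions: 1. Transversions: 1.
R = 1/1 = 1.000.

1.000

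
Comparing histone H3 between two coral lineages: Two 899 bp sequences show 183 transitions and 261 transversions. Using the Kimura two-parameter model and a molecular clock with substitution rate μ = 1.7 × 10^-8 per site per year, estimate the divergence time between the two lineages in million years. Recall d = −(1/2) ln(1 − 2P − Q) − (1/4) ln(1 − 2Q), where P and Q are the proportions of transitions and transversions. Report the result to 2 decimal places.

P = 183/899 ≈ 0.20356 and Q = 261/899 ≈ 0.290323.
Under the Kimura two-parameter model, d = −½ ln(1 − 2P − Q) − ¼ ln(1 − 2Q).
1 − 2P − Q = 0.302557, giving −½ ln(0.302557) = 0.597743.
1 − 2Q = 0.419354, giving −¼ ln(0.419354) = 0.217260.
d = 0.597743 + 0.217260 = 0.815003.
Under a molecular clock d = 2μt, so t = d/(2μ) = 0.815003 / (2 × 1.7 × 10^-8) = 23.97 million years.

23.97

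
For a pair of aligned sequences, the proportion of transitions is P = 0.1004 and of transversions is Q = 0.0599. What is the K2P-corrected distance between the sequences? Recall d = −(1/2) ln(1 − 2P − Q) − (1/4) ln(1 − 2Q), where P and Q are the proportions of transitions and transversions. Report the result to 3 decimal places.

Under the Kimura two-parameter model, d = −½ ln(1 − 2P − Q) − ¼ ln(1 − 2Q).
1 − 2P − Q = 0.7393, giving −½ ln(0.7393) = 0.151026.
1 − 2Q = 0.8802, giving −¼ ln(0.8802) = 0.031902.
d = 0.151026 + 0.031902 = 0.182928.

0.183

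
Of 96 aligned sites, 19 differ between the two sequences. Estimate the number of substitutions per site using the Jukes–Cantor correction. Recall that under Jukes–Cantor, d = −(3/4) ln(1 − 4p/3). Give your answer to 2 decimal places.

p = 19/96 ≈ 0.197917.
d = −(3/4) ln(1 − 4p/3) = −0.75 ln(1 − 0.263889) = −0.75 ln(0.736111)
  = −0.75 × (-0.306374) = 0.229781 substitutions/site.

0.23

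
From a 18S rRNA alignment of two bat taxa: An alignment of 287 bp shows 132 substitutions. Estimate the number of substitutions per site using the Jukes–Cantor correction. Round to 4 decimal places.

p = 132/287 ≈ 0.45993.
d = −(3/4) ln(1 − 4p/3) = −0.75 ln(1 − 0.61324) = −0.75 ln(0.38676)
  = −0.75 × (-0.949951) = 0.712463 substitutions/site.

0.7125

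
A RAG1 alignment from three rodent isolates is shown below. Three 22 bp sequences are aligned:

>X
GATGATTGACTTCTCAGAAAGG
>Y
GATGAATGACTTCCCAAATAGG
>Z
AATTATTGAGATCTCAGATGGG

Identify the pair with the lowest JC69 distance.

X and Y

X–Y: 4/22 differ, p = 0.182, d = 0.208.
X–Z: 6/22 differ, p = 0.273, d = 0.339.
Y–Z: 8/22 differ, p = 0.364, d = 0.497.
The smallest distance is between X and Y.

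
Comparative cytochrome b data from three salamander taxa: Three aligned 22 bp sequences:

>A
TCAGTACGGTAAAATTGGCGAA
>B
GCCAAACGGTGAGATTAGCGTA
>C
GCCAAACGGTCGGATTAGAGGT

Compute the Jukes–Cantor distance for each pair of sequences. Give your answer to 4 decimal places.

A–B: 8/22 sites differ → p ≈ 0.363636, d = −0.75 ln(1 − 0.484848) = 0.497470 ≈ 0.4975.
A–C: 11/22 sites differ → p = 0.5, d = −0.75 ln(1 − 0.666667) = 0.823960 ≈ 0.8240.
B–C: 5/22 sites differ → p ≈ 0.227273, d = −0.75 ln(1 − 0.303031) = 0.270761 ≈ 0.2708.

d(A,B) = 0.4975, d(A,C) = 0.8240, d(B,C) = 0.2708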